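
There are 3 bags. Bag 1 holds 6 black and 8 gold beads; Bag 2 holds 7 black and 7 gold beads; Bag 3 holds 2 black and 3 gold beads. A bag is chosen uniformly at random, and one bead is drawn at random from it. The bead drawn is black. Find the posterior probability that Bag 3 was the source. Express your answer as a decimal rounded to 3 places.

P(black|Bag 1) = 0.4286; P(black|Bag 2) = 0.5; P(black|Bag 3) = 0.4.
Prior × likelihood for each source: 0.333333·0.4286=0.1429, 0.333333·0.5=0.1667, 0.333333·0.4=0.1333. Summing gives P(black) = 0.44286.
P(Bag 3 | black) = 0.1333 / 0.44286 = 0.301.

Posterior probability ≈ 0.301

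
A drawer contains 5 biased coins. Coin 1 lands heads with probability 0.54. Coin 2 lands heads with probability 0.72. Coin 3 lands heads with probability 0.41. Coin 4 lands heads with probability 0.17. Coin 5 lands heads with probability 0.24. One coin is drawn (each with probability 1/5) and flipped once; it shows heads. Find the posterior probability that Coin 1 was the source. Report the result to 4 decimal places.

Tabulate prior·likelihood by source: [1] prior 0.2, lik 0.54, product 0.1080; [2] prior 0.2, lik 0.72, product 0.1440; [3] prior 0.2, lik 0.41, product 0.08200; [4] prior 0.2, lik 0.17, product 0.03400; [5] prior 0.2, lik 0.24, product 0.04800.
Normalizing constant = 0.41600; the posterior for Coin 1 is its product over the sum, 0.1080/0.41600 = 0.2596.

Posterior probability ≈ 0.2596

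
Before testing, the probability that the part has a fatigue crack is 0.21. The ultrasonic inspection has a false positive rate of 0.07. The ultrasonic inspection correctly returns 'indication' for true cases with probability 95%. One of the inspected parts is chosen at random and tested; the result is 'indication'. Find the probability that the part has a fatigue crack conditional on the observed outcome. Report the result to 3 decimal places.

P(H | E) ≈ 0.783

Let H be the event that the part has a fatigue crack. P(H) = 0.21, so P(¬H) = 0.79. With E the 'indication' result, P(E|H) = 0.95 and P(E|¬H) = 0.07.
P(E) = 0.95·0.21 + 0.07·0.79 = 0.19950 + 0.055300 = 0.25480.
By Bayes' theorem, P(H|E) = 0.19950 / 0.25480 = 0.783.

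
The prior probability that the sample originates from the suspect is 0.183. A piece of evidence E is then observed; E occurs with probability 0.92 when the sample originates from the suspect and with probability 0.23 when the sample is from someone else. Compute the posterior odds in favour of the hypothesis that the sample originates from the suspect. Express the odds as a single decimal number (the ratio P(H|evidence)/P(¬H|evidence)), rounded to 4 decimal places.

Prior odds = 0.183/(1−0.183) = 0.22399. In log-odds, ln(0.22399) = -1.4962.
Add log likelihood ratio: ln(4.0000) = 1.3863.
Posterior log-odds = -0.10986, so posterior odds = exp(-0.10986) = 0.89596.

Posterior odds ≈ 0.8960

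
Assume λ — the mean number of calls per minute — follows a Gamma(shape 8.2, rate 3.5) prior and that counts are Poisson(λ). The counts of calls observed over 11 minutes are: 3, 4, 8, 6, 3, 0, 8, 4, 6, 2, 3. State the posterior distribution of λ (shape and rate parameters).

Posterior: Gamma(shape=55.2, rate=14.5)

Total count ∑xᵢ = 47 over n = 11 minutes.
Gamma is conjugate to the Poisson likelihood: posterior is Gamma(shape = 8.2+47 = 55.2, rate = 3.5+11 = 14.5).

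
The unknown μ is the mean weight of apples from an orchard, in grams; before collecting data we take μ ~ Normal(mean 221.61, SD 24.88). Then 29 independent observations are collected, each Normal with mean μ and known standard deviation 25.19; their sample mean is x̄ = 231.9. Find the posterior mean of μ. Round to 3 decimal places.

Posterior mean ≈ 231.549

With known σ, the Normal prior is conjugate. Weight on the data is w = (n/σ²)/(n/σ² + 1/τ₀²) = 0.0457027/(0.0457027+0.00161547) = 0.96586.
Posterior mean = w·x̄ + (1−w)·μ₀ = 0.96586·231.9 + 0.034141·221.61 = 231.549.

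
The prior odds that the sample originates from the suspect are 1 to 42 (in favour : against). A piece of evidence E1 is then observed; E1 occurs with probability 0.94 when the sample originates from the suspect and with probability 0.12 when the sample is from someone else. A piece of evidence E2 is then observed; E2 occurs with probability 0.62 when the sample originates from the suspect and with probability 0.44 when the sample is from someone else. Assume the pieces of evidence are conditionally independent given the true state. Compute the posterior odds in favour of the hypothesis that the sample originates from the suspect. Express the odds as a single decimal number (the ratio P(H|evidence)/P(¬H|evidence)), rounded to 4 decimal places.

Posterior odds ≈ 0.2628

Prior odds = 1/42 = 0.023810. In log-odds, ln(0.023810) = -3.7377.
Add log likelihood ratios: ln(7.8333) + ln(1.4091) = 2.4013.
Posterior log-odds = -1.3363, so posterior odds = exp(-1.3363) = 0.26281.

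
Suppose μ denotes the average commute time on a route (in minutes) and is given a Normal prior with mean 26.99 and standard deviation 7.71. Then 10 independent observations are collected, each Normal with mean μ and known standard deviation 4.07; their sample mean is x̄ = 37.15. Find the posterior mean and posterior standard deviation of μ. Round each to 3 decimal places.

Posterior mean ≈ 36.875; posterior SD ≈ 1.269

With known σ, the Normal prior is conjugate. Weight on the data is w = (n/σ²)/(n/σ² + 1/τ₀²) = 0.603686/(0.603686+0.0168225) = 0.97289.
Posterior mean = w·x̄ + (1−w)·μ₀ = 0.97289·37.15 + 0.027111·26.99 = 36.875. Posterior variance = 1/(0.603686+0.0168225) = 1.61158, so SD = 1.269.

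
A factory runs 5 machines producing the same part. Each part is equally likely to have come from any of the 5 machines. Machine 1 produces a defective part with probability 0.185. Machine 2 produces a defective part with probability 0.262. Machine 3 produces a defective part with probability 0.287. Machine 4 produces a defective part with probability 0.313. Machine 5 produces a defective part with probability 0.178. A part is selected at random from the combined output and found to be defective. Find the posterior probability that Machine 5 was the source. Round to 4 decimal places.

P(defective|M1) = 0.185; P(defective|M2) = 0.262; P(defective|M3) = 0.287; P(defective|M4) = 0.313; P(defective|M5) = 0.178.
Prior × likelihood for each source: 0.2·0.185=0.03700, 0.2·0.262=0.05240, 0.2·0.287=0.05740, 0.2·0.313=0.06260, 0.2·0.178=0.03560. Summing gives P(defective) = 0.24500.
P(Machine 5 | defective) = 0.03560 / 0.24500 = 0.1453.

Posterior probability ≈ 0.1453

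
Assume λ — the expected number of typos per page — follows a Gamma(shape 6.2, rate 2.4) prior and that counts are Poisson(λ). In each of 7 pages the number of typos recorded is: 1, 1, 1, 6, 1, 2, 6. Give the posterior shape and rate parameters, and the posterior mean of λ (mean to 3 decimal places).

Posterior: Gamma(shape=24.2, rate=9.4); mean ≈ 2.574

Total count ∑xᵢ = 18 over n = 7 pages.
Gamma is conjugate to the Poisson likelihood: posterior is Gamma(shape = 6.2+18 = 24.2, rate = 2.4+7 = 9.4).
Posterior mean = shape/rate = 24.2/9.4 = 2.574.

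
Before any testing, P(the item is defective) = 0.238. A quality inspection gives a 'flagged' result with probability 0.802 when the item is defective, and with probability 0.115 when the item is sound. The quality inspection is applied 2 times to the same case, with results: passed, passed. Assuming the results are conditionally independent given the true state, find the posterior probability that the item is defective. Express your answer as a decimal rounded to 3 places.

Let H be the event that the item is defective; start with P(H) = 0.238. P('flagged'|H) = 0.802, P('flagged'|¬H) = 0.115.
Update on result 1 ('passed'): P(H) ← 0.198·0.2380 / (0.198·0.2380 + 0.885·0.7620) = 0.047124/0.72149 = 0.0653.
Update on result 2 ('passed'): P(H) ← 0.198·0.0653 / (0.198·0.0653 + 0.885·0.9347) = 0.012932/0.84013 = 0.0154.

Posterior P(H) ≈ 0.015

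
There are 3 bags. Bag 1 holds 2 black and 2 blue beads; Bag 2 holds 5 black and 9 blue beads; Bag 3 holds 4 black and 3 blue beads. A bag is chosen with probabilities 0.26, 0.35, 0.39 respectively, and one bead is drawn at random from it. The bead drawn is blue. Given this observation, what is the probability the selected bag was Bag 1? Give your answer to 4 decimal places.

Tabulate prior·likelihood by source: [1] prior 0.26, lik 0.5, product 0.1300; [2] prior 0.35, lik 0.6429, product 0.2250; [3] prior 0.39, lik 0.4286, product 0.1671.
Normalizing constant = 0.52214; the posterior for Bag 1 is its product over the sum, 0.1300/0.52214 = 0.2490.

Posterior probability ≈ 0.2490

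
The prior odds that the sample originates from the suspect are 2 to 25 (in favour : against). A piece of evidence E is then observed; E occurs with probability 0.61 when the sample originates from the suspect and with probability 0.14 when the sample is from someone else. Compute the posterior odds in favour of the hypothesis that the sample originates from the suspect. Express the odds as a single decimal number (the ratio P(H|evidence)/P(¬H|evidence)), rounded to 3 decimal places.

Posterior odds ≈ 0.349

Prior odds = 2/25 = 0.080000. In log-odds, ln(0.080000) = -2.5257.
Add log likelihood ratio: ln(4.3571) = 1.4718.
Posterior log-odds = -1.0539, so posterior odds = exp(-1.0539) = 0.34857.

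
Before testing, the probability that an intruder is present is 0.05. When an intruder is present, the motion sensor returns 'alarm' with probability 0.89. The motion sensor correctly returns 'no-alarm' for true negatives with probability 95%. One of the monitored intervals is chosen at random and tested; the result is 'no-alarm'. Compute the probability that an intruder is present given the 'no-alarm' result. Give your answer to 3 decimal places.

P(H | E) ≈ 0.006

Let H be the event that an intruder is present. P(H) = 0.05, so P(¬H) = 0.95. With E the 'no-alarm' result, P(E|H) = 0.11 and P(E|¬H) = 0.95.
P(E) = 0.11·0.05 + 0.95·0.95 = 0.0055000 + 0.90250 = 0.90800.
By Bayes' theorem, P(H|E) = 0.0055000 / 0.90800 = 0.006.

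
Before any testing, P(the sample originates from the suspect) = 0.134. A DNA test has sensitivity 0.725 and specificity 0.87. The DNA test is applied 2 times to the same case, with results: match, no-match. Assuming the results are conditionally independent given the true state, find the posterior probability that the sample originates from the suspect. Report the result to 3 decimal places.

With H the event that the sample originates from the suspect, the joint likelihood of the observed sequence is P(data|H) = 0.725·0.275 = 0.19937 and P(data|¬H) = 0.13·0.87 = 0.11310.
Bayes: P(H|data) = 0.134·0.19937 / (0.134·0.19937 + 0.866·0.11310) = 0.026716/0.12466 = 0.2143.

Posterior P(H) ≈ 0.214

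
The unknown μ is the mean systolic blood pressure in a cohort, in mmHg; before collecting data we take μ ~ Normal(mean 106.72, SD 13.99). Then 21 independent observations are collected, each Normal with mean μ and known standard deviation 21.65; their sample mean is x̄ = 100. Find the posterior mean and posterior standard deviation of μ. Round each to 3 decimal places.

Posterior mean ≈ 100.688; posterior SD ≈ 4.476

With known σ, the Normal prior is conjugate. Weight on the data is w = (n/σ²)/(n/σ² + 1/τ₀²) = 0.0448026/(0.0448026+0.00510934) = 0.89763.
Posterior mean = w·x̄ + (1−w)·μ₀ = 0.89763·100 + 0.10237·106.72 = 100.688. Posterior variance = 1/(0.0448026+0.00510934) = 20.0353, so SD = 4.476.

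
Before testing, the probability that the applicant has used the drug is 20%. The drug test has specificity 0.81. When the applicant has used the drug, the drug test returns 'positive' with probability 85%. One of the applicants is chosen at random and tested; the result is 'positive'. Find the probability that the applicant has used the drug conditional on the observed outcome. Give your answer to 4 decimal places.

P(H | E) ≈ 0.5280

Write H for 'the applicant has used the drug'. Prior odds H:¬H = 0.2/0.8 = 0.25000. For the 'positive' outcome, the likelihood ratio is 0.85/0.19 = 4.4737.
Posterior odds = 0.25000 × 4.4737 = 1.1184, so P(H|E) = 1.1184/(1+1.1184) = 0.5280.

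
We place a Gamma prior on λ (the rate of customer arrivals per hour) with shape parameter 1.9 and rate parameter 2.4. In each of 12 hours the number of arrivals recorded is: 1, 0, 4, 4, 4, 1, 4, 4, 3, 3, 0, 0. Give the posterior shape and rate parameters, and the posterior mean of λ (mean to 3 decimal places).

Posterior: Gamma(shape=29.9, rate=14.4); mean ≈ 2.076

The Poisson likelihood adds the total count to the shape and the number of exposure periods to the rate. Here ∑xᵢ = 28 and n = 12, so shape 1.9→29.9 and rate 2.4→14.4.
Posterior mean = shape/rate = 29.9/14.4 = 2.076.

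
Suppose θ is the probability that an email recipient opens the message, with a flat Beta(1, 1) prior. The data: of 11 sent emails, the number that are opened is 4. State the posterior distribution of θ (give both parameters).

Posterior: Beta(5, 8)

The binomial likelihood is conjugate to the Beta prior: with 4 successes and 7 failures, the posterior is Beta(1+4, 1+7) = Beta(5, 8).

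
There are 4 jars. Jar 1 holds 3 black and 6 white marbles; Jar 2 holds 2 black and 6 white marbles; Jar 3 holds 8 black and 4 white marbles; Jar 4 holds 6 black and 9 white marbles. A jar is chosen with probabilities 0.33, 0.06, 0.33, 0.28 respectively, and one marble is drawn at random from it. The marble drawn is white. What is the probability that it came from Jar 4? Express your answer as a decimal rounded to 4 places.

Tabulate prior·likelihood by source: [1] prior 0.33, lik 0.6667, product 0.2200; [2] prior 0.06, lik 0.75, product 0.04500; [3] prior 0.33, lik 0.3333, product 0.1100; [4] prior 0.28, lik 0.6, product 0.1680.
Normalizing constant = 0.54300; the posterior for Jar 4 is its product over the sum, 0.1680/0.54300 = 0.3094.

Posterior probability ≈ 0.3094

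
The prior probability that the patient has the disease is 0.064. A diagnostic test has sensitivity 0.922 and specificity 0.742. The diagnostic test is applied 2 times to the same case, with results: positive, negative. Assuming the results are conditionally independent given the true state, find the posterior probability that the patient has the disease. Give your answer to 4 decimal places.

Posterior P(H) ≈ 0.0250

With H the event that the patient has the disease, the joint likelihood of the observed sequence is P(data|H) = 0.922·0.078 = 0.071916 and P(data|¬H) = 0.258·0.742 = 0.19144.
Bayes: P(H|data) = 0.064·0.071916 / (0.064·0.071916 + 0.936·0.19144) = 0.0046026/0.18379 = 0.0250.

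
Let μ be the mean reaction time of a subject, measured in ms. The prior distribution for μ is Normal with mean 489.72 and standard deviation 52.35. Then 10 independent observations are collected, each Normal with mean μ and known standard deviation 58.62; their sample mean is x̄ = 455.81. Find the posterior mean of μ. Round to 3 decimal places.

With known σ, the Normal prior is conjugate. Weight on the data is w = (n/σ²)/(n/σ² + 1/τ₀²) = 0.00291010/(0.00291010+0.00036489) = 0.88858.
Posterior mean = w·x̄ + (1−w)·μ₀ = 0.88858·455.81 + 0.11142·489.72 = 459.588.

Posterior mean ≈ 459.588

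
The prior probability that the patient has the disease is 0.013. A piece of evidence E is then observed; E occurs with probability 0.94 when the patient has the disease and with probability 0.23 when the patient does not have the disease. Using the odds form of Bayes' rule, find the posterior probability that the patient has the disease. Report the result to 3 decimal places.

Posterior probability ≈ 0.051

Prior odds = 0.013/(1−0.013) = 0.013171. In log-odds, ln(0.013171) = -4.3297.
Add log likelihood ratio: ln(4.0870) = 1.4078.
Posterior log-odds = -2.9219, so posterior odds = exp(-2.9219) = 0.053830. Converting, P(H|E) = 0.053830/1.0538 = 0.051.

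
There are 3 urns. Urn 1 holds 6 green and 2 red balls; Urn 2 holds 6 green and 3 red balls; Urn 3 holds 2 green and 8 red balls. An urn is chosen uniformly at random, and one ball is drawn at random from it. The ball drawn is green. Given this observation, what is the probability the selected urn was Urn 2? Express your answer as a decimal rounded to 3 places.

Posterior probability ≈ 0.412

P(green|Urn 1) = 0.75; P(green|Urn 2) = 0.6667; P(green|Urn 3) = 0.2.
Prior × likelihood for each source: 0.333333·0.75=0.2500, 0.333333·0.6667=0.2222, 0.333333·0.2=0.06667. Summing gives P(green) = 0.53889.
P(Urn 2 | green) = 0.2222 / 0.53889 = 0.412.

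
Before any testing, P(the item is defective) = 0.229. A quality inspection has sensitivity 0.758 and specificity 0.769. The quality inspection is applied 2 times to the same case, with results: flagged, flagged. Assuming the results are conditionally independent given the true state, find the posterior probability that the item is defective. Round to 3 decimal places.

Let H be the event that the item is defective; start with P(H) = 0.229. P('flagged'|H) = 0.758, P('flagged'|¬H) = 0.231.
Update on result 1 ('flagged'): P(H) ← 0.758·0.2290 / (0.758·0.2290 + 0.231·0.7710) = 0.17358/0.35168 = 0.4936.
Update on result 2 ('flagged'): P(H) ← 0.758·0.4936 / (0.758·0.4936 + 0.231·0.5064) = 0.37413/0.49111 = 0.7618.

Posterior P(H) ≈ 0.762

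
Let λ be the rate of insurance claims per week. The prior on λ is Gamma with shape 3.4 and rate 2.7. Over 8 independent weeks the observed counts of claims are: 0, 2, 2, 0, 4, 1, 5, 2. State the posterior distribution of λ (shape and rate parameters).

Posterior: Gamma(shape=19.4, rate=10.7)

Total count ∑xᵢ = 16 over n = 8 weeks.
Gamma is conjugate to the Poisson likelihood: posterior is Gamma(shape = 3.4+16 = 19.4, rate = 2.7+8 = 10.7).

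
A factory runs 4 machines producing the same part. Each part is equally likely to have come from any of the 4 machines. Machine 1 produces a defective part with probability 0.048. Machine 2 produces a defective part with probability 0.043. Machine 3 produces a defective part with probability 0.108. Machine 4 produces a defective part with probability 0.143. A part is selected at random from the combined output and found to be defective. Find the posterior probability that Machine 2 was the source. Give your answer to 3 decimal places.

P(defective|M1) = 0.048; P(defective|M2) = 0.043; P(defective|M3) = 0.108; P(defective|M4) = 0.143.
Prior × likelihood for each source: 0.25·0.048=0.01200, 0.25·0.043=0.01075, 0.25·0.108=0.02700, 0.25·0.143=0.03575. Summing gives P(defective) = 0.085500.
P(Machine 2 | defective) = 0.01075 / 0.085500 = 0.126.

Posterior probability ≈ 0.126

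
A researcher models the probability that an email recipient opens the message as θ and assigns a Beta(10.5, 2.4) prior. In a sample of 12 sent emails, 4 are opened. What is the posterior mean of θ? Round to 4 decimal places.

Posterior mean ≈ 0.5823

The binomial likelihood is conjugate to the Beta prior: with 4 successes and 8 failures, the posterior is Beta(10.5+4, 2.4+8) = Beta(14.5, 10.4).
E[θ | data] = 14.5/(14.5+10.4) = 0.5823.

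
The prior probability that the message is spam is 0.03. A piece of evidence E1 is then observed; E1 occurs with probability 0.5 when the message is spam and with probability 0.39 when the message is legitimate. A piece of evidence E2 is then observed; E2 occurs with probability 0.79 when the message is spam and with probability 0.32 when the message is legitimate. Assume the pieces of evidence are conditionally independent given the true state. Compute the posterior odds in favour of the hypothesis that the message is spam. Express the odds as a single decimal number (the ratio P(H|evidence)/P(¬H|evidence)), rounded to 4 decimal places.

Posterior odds ≈ 0.0979

Prior odds = 0.03/(1−0.03) = 0.030928. In log-odds, ln(0.030928) = -3.4761.
Add log likelihood ratios: ln(1.2821) + ln(2.4688) = 1.1522.
Posterior log-odds = -2.3239, so posterior odds = exp(-2.3239) = 0.097889.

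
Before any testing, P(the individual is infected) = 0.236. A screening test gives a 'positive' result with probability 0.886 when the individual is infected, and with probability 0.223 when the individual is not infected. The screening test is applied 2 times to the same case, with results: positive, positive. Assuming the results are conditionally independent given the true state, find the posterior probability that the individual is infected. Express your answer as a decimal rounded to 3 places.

Let H be the event that the individual is infected; start with P(H) = 0.236. P('positive'|H) = 0.886, P('positive'|¬H) = 0.223.
Update on result 1 ('positive'): P(H) ← 0.886·0.2360 / (0.886·0.2360 + 0.223·0.7640) = 0.20910/0.37947 = 0.5510.
Update on result 2 ('positive'): P(H) ← 0.886·0.5510 / (0.886·0.5510 + 0.223·0.4490) = 0.48821/0.58833 = 0.8298.

Posterior P(H) ≈ 0.830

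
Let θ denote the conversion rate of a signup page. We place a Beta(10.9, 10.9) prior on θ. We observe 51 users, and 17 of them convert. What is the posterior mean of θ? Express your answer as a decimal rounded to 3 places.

The binomial likelihood is conjugate to the Beta prior: with 17 successes and 34 failures, the posterior is Beta(10.9+17, 10.9+34) = Beta(27.9, 44.9).
E[θ | data] = 27.9/(27.9+44.9) = 0.383.

Posterior mean ≈ 0.383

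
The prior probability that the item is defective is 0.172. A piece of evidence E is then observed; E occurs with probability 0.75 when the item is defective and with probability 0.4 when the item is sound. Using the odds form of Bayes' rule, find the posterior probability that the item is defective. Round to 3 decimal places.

Prior odds = 0.172/(1−0.172) = 0.20773. In log-odds, ln(0.20773) = -1.5715.
Add log likelihood ratio: ln(1.8750) = 0.62861.
Posterior log-odds = -0.94291, so posterior odds = exp(-0.94291) = 0.38949. Converting, P(H|E) = 0.38949/1.3895 = 0.280.

Posterior probability ≈ 0.280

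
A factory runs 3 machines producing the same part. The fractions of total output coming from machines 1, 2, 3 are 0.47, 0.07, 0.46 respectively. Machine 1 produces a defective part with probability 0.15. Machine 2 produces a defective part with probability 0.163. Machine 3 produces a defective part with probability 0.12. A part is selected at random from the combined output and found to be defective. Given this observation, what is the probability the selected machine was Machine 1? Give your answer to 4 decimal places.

Posterior probability ≈ 0.5142

P(defective|M1) = 0.15; P(defective|M2) = 0.163; P(defective|M3) = 0.12.
Prior × likelihood for each source: 0.47·0.15=0.07050, 0.07·0.163=0.01141, 0.46·0.12=0.05520. Summing gives P(defective) = 0.13711.
P(Machine 1 | defective) = 0.07050 / 0.13711 = 0.5142.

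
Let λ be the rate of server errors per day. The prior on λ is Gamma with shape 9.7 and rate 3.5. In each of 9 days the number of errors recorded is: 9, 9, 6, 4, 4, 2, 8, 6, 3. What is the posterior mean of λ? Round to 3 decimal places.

Total count ∑xᵢ = 51 over n = 9 days.
Gamma is conjugate to the Poisson likelihood: posterior is Gamma(shape = 9.7+51 = 60.7, rate = 3.5+9 = 12.5).
E[λ | data] = 60.7/12.5 = 4.856.

Posterior mean ≈ 4.856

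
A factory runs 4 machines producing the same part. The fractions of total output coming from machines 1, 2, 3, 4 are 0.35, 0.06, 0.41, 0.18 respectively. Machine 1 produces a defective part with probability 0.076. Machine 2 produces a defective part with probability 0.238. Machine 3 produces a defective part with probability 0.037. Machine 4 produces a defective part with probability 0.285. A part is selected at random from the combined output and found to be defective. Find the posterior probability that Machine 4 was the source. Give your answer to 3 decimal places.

Posterior probability ≈ 0.478

Tabulate prior·likelihood by source: [1] prior 0.35, lik 0.076, product 0.02660; [2] prior 0.06, lik 0.238, product 0.01428; [3] prior 0.41, lik 0.037, product 0.01517; [4] prior 0.18, lik 0.285, product 0.05130.
Normalizing constant = 0.10735; the posterior for Machine 4 is its product over the sum, 0.05130/0.10735 = 0.478.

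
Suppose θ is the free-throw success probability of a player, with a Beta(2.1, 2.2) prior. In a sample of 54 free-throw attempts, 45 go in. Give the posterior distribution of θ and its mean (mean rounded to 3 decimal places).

Observing 45 successes and 9 failures updates Beta(2.1, 2.2) by adding the success and failure counts to the two shape parameters: α = 2.1+45 = 47.1, β = 2.2+9 = 11.2.
Posterior mean = α/(α+β) = 47.1/58.3 = 0.808.

Posterior: Beta(47.1, 11.2); mean ≈ 0.808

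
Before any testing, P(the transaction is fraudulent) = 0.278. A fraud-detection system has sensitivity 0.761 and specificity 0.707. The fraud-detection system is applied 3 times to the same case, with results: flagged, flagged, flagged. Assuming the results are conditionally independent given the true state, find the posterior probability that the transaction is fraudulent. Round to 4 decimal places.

With H the event that the transaction is fraudulent, the joint likelihood of the observed sequence is P(data|H) = 0.761·0.761·0.761 = 0.44071 and P(data|¬H) = 0.293·0.293·0.293 = 0.025154.
Bayes: P(H|data) = 0.278·0.44071 / (0.278·0.44071 + 0.722·0.025154) = 0.12252/0.14068 = 0.8709.

Posterior P(H) ≈ 0.8709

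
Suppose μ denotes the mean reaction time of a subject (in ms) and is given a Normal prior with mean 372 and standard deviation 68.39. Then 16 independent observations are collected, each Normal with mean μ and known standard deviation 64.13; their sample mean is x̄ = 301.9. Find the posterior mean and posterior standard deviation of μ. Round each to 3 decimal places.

With known σ, the Normal prior is conjugate. Weight on the data is w = (n/σ²)/(n/σ² + 1/τ₀²) = 0.00389043/(0.00389043+0.00021380) = 0.94791.
Posterior mean = w·x̄ + (1−w)·μ₀ = 0.94791·301.9 + 0.052093·372 = 305.552. Posterior variance = 1/(0.00389043+0.00021380) = 243.651, so SD = 15.609.

Posterior mean ≈ 305.552; posterior SD ≈ 15.609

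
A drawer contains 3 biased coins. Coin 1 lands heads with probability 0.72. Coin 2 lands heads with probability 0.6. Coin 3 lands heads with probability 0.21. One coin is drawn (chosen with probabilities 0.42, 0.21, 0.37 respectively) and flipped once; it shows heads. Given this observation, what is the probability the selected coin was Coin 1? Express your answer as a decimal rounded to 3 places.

Posterior probability ≈ 0.598

Tabulate prior·likelihood by source: [1] prior 0.42, lik 0.72, product 0.3024; [2] prior 0.21, lik 0.6, product 0.1260; [3] prior 0.37, lik 0.21, product 0.07770.
Normalizing constant = 0.50610; the posterior for Coin 1 is its product over the sum, 0.3024/0.50610 = 0.598.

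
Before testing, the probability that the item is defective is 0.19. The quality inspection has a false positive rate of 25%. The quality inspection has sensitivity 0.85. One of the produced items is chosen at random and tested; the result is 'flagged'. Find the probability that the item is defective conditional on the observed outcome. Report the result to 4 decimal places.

P(H | E) ≈ 0.4437

Write H for 'the item is defective'. Prior odds H:¬H = 0.19/0.81 = 0.23457. For the 'flagged' outcome, the likelihood ratio is 0.85/0.25 = 3.4000.
Posterior odds = 0.23457 × 3.4000 = 0.79753, so P(H|E) = 0.79753/(1+0.79753) = 0.4437.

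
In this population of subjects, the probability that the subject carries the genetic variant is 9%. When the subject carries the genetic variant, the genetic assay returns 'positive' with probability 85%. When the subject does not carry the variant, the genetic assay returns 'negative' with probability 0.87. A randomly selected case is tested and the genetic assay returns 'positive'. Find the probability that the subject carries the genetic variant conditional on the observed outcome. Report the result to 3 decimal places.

P(H | E) ≈ 0.393

Write H for 'the subject carries the genetic variant'. Prior odds H:¬H = 0.09/0.91 = 0.098901. For the 'positive' outcome, the likelihood ratio is 0.85/0.13 = 6.5385.
Posterior odds = 0.098901 × 6.5385 = 0.64666, so P(H|E) = 0.64666/(1+0.64666) = 0.393.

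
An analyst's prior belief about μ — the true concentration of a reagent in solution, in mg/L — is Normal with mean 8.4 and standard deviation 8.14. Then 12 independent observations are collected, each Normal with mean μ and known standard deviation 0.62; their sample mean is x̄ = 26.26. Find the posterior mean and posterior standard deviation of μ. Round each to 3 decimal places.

Posterior mean ≈ 26.251; posterior SD ≈ 0.179

Prior precision 1/τ₀² = 1/8.14² = 0.0150922; data precision n/σ² = 12/0.62² = 31.2175.
Posterior precision = 0.0150922 + 31.2175 = 31.2326, giving posterior SD = 1/√31.2326 = 0.179.
Posterior mean = (0.0150922·8.4 + 31.2175·26.26) / 31.2326 = 26.251.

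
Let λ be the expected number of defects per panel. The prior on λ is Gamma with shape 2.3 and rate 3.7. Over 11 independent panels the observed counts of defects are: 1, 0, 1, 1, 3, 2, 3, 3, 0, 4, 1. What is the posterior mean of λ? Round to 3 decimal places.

The Poisson likelihood adds the total count to the shape and the number of exposure periods to the rate. Here ∑xᵢ = 19 and n = 11, so shape 2.3→21.3 and rate 3.7→14.7.
Posterior mean = shape/rate = 21.3/14.7 = 1.449.

Posterior mean ≈ 1.449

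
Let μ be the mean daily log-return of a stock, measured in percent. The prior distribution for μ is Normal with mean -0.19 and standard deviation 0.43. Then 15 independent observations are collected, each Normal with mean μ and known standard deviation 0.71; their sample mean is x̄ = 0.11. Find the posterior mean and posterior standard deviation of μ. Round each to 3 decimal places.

Posterior mean ≈ 0.064; posterior SD ≈ 0.169

Prior precision 1/τ₀² = 1/0.43² = 5.40833; data precision n/σ² = 15/0.71² = 29.7560.
Posterior precision = 5.40833 + 29.7560 = 35.1643, giving posterior SD = 1/√35.1643 = 0.169.
Posterior mean = (5.40833·-0.19 + 29.7560·0.11) / 35.1643 = 0.064.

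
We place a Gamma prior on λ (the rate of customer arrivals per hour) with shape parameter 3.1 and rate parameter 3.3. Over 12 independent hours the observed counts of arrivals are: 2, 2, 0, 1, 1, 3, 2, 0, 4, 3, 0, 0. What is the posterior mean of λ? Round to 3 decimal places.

Posterior mean ≈ 1.379

Total count ∑xᵢ = 18 over n = 12 hours.
Gamma is conjugate to the Poisson likelihood: posterior is Gamma(shape = 3.1+18 = 21.1, rate = 3.3+12 = 15.3).
Posterior mean = shape/rate = 21.1/15.3 = 1.379.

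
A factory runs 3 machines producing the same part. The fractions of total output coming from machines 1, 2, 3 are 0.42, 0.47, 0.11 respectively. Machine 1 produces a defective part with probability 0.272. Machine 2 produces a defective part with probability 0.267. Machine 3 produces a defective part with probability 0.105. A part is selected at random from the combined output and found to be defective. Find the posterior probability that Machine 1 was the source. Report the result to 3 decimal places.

P(defective|M1) = 0.272; P(defective|M2) = 0.267; P(defective|M3) = 0.105.
Prior × likelihood for each source: 0.42·0.272=0.1142, 0.47·0.267=0.1255, 0.11·0.105=0.01155. Summing gives P(defective) = 0.25128.
P(Machine 1 | defective) = 0.1142 / 0.25128 = 0.455.

Posterior probability ≈ 0.455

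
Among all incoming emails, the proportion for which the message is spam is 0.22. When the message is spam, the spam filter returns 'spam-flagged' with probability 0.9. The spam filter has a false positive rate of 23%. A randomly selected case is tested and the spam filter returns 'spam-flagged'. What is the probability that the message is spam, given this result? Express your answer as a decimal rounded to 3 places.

Write H for 'the message is spam'. Prior odds H:¬H = 0.22/0.78 = 0.28205. For the 'spam-flagged' outcome, the likelihood ratio is 0.9/0.23 = 3.9130.
Posterior odds = 0.28205 × 3.9130 = 1.1037, so P(H|E) = 1.1037/(1+1.1037) = 0.525.

P(H | E) ≈ 0.525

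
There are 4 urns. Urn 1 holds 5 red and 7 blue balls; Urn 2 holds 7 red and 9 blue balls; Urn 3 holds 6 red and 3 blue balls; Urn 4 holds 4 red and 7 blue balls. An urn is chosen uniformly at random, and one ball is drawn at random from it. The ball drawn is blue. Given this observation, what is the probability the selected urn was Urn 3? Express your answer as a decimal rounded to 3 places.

P(blue|Urn 1) = 0.5833; P(blue|Urn 2) = 0.5625; P(blue|Urn 3) = 0.3333; P(blue|Urn 4) = 0.6364.
Prior × likelihood for each source: 0.25·0.5833=0.1458, 0.25·0.5625=0.1406, 0.25·0.3333=0.08333, 0.25·0.6364=0.1591. Summing gives P(blue) = 0.52888.
P(Urn 3 | blue) = 0.08333 / 0.52888 = 0.158.

Posterior probability ≈ 0.158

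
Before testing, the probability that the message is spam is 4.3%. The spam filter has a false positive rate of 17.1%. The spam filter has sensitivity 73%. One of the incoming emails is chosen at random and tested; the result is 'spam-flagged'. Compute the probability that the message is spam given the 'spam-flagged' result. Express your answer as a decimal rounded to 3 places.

Write H for 'the message is spam'. Prior odds H:¬H = 0.043/0.957 = 0.044932. For the 'spam-flagged' outcome, the likelihood ratio is 0.73/0.171 = 4.2690.
Posterior odds = 0.044932 × 4.2690 = 0.19182, so P(H|E) = 0.19182/(1+0.19182) = 0.161.

P(H | E) ≈ 0.161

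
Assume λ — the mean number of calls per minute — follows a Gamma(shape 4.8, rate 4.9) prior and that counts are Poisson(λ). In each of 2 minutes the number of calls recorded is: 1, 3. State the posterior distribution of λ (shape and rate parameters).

Total count ∑xᵢ = 4 over n = 2 minutes.
Gamma is conjugate to the Poisson likelihood: posterior is Gamma(shape = 4.8+4 = 8.8, rate = 4.9+2 = 6.9).

Posterior: Gamma(shape=8.8, rate=6.9)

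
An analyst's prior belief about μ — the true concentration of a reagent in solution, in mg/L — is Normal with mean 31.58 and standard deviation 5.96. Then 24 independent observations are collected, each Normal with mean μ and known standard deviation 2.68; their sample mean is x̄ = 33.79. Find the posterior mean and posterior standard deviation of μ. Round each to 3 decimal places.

Posterior mean ≈ 33.772; posterior SD ≈ 0.545

Prior precision 1/τ₀² = 1/5.96² = 0.0281519; data precision n/σ² = 24/2.68² = 3.34150.
Posterior precision = 0.0281519 + 3.34150 = 3.36965, giving posterior SD = 1/√3.36965 = 0.545.
Posterior mean = (0.0281519·31.58 + 3.34150·33.79) / 3.36965 = 33.772.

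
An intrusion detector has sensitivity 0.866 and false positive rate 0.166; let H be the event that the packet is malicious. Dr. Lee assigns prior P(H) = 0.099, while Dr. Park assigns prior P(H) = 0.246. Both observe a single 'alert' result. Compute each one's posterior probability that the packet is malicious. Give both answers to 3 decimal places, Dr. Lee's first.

Dr. Lee: 0.364; Dr. Park: 0.630

P('+'|H) = 0.866, P('+'|¬H) = 0.166.
Dr. Lee: numerator 0.866·0.099 = 0.085734; evidence = 0.085734+0.166·0.901 = 0.23530; posterior = 0.364.
Dr. Park: numerator 0.866·0.246 = 0.21304; evidence = 0.21304+0.166·0.754 = 0.33820; posterior = 0.630.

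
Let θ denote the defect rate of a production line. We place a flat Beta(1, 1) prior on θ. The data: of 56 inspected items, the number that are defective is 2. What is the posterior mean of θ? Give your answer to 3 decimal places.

Observing 2 successes and 54 failures updates Beta(1, 1) by adding the success and failure counts to the two shape parameters: α = 1+2 = 3, β = 1+54 = 55.
E[θ | data] = 3/(3+55) = 0.052.

Posterior mean ≈ 0.052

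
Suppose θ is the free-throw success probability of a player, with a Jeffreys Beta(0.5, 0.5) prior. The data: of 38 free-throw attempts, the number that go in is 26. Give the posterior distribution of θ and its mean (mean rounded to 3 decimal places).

The binomial likelihood is conjugate to the Beta prior: with 26 successes and 12 failures, the posterior is Beta(0.5+26, 0.5+12) = Beta(26.5, 12.5).
E[θ | data] = 26.5/(26.5+12.5) = 0.679.

Posterior: Beta(26.5, 12.5); mean ≈ 0.679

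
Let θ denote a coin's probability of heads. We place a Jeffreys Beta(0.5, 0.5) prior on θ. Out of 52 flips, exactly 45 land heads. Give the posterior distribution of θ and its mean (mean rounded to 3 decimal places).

The binomial likelihood is conjugate to the Beta prior: with 45 successes and 7 failures, the posterior is Beta(0.5+45, 0.5+7) = Beta(45.5, 7.5).
E[θ | data] = 45.5/(45.5+7.5) = 0.858.

Posterior: Beta(45.5, 7.5); mean ≈ 0.858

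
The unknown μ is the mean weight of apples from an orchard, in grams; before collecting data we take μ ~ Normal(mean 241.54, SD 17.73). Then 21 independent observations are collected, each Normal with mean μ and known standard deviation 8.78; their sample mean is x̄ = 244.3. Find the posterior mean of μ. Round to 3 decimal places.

Posterior mean ≈ 244.268

With known σ, the Normal prior is conjugate. Weight on the data is w = (n/σ²)/(n/σ² + 1/τ₀²) = 0.272415/(0.272415+0.00318114) = 0.98846.
Posterior mean = w·x̄ + (1−w)·μ₀ = 0.98846·244.3 + 0.011543·241.54 = 244.268.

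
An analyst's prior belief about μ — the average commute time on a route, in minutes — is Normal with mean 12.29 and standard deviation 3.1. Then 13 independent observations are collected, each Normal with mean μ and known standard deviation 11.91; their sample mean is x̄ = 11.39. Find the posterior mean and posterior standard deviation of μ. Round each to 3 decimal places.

Posterior mean ≈ 11.869; posterior SD ≈ 2.260

With known σ, the Normal prior is conjugate. Weight on the data is w = (n/σ²)/(n/σ² + 1/τ₀²) = 0.0916473/(0.0916473+0.104058) = 0.46829.
Posterior mean = w·x̄ + (1−w)·μ₀ = 0.46829·11.39 + 0.53171·12.29 = 11.869. Posterior variance = 1/(0.0916473+0.104058) = 5.10972, so SD = 2.260.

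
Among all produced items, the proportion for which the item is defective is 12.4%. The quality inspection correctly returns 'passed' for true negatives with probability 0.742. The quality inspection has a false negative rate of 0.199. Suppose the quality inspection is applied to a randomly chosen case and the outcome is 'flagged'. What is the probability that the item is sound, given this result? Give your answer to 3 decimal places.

P(¬H | E) ≈ 0.695

Write H for 'the item is defective'. Prior odds H:¬H = 0.124/0.876 = 0.14155. For the 'flagged' outcome, the likelihood ratio is 0.801/0.258 = 3.1047.
Posterior odds = 0.14155 × 3.1047 = 0.43947, so P(H|E) = 0.43947/(1+0.43947) = 0.305. Then P(¬H|E) = 1 − 0.305 = 0.695.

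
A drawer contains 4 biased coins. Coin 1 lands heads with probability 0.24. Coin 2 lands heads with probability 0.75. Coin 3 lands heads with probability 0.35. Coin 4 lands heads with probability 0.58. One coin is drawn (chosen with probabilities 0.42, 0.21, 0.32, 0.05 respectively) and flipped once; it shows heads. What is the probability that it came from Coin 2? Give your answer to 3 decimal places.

Posterior probability ≈ 0.394

P(heads|C1) = 0.24; P(heads|C2) = 0.75; P(heads|C3) = 0.35; P(heads|C4) = 0.58.
Prior × likelihood for each source: 0.42·0.24=0.1008, 0.21·0.75=0.1575, 0.32·0.35=0.1120, 0.05·0.58=0.02900. Summing gives P(heads) = 0.39930.
P(Coin 2 | heads) = 0.1575 / 0.39930 = 0.394.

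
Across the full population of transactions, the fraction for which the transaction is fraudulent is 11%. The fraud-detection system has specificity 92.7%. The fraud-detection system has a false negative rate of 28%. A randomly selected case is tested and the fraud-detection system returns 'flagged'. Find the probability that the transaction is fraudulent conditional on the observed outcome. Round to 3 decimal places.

P(H | E) ≈ 0.549

Let H be the event that the transaction is fraudulent. P(H) = 0.11, so P(¬H) = 0.89. With E the 'flagged' result, P(E|H) = 0.72 and P(E|¬H) = 0.073.
P(E) = 0.72·0.11 + 0.073·0.89 = 0.079200 + 0.064970 = 0.14417.
By Bayes' theorem, P(H|E) = 0.079200 / 0.14417 = 0.549.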